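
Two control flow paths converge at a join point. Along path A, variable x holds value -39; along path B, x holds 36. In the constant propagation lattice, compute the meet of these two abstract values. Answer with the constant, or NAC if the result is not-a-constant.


Meet operation: if both paths give the same constant, result is that constant; if they differ, result is NAC (not-a-constant).
Path A: -39, Path B: 36 -> differ
Result: not-a-constant -> NAC

NAC


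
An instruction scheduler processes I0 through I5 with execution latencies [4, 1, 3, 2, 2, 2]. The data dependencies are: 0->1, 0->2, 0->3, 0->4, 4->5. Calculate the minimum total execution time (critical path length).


Compute longest path through dependency graph: dist(Ik) = max over predecessors of dist + latency(Ik).
dist(I0) = latency 4 = 4
dist(I1) = dist(I0) + 1 = 4 + 1 = 5
dist(I2) = dist(I0) + 3 = 4 + 3 = 7
dist(I3) = dist(I0) + 2 = 4 + 2 = 6
dist(I4) = dist(I0) + 2 = 4 + 2 = 6
dist(I5) = dist(I4) + 2 = 6 + 2 = 8
Critical path = max dist = 8

8


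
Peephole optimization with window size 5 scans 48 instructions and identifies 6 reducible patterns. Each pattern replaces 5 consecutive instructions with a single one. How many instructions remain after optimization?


Each match removes 4 instructions.
Total removed = 6 * 4 = 24
Remaining = 48 - 24 = 24

24


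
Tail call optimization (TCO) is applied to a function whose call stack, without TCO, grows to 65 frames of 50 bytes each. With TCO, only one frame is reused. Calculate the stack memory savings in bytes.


Without TCO: 65 * 50 = 3250 bytes
With TCO: reuse 1 frame = 50 bytes
Savings = 3250 - 50 = 3200

3200


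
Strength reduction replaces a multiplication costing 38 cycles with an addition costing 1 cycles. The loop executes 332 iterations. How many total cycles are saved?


Per-iteration saving = 38 - 1 = 37
Total saved = 332 * 37 = 12284

12284


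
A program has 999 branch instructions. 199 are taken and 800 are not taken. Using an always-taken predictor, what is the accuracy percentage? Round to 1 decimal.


Predictor: always-taken
Correct predictions = 199
Accuracy = 199 / 999 * 100 = 19.9%

19.9


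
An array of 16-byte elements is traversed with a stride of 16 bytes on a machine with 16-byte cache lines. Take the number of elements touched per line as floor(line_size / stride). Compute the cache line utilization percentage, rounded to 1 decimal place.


Elements per cache line = floor(16 / 16) = 1
Bytes used = 1 * 16 = 16
Utilization = 16 / 16 * 100 = 100.0%

100.0


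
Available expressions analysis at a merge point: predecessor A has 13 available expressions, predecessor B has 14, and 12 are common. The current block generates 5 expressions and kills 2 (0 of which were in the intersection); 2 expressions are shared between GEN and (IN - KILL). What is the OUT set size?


IN = intersection of predecessors = 12
IN - KILL = 12 - 0 = 12
|OUT| = |GEN| + |IN - KILL| - |GEN ∩ (IN - KILL)| = 5 + 12 - 2 = 15

15


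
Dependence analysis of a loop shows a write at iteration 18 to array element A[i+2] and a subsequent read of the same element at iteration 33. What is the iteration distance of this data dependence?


Distance = read iteration - write iteration
= 33 - 18 = 15

15


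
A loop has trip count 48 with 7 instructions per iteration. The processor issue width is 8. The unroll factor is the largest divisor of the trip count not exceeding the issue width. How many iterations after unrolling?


Largest divisor of 48 <= 8 is 8
New iterations = 48 / 8 = 6

6


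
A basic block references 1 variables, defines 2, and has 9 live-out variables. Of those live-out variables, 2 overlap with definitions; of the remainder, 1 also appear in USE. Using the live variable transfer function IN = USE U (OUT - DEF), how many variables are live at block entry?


OUT - DEF: 9 - 2 = 7
|IN| = |USE| + |OUT - DEF| - |USE ∩ (OUT - DEF)| = 1 + 7 - 1 = 7

7


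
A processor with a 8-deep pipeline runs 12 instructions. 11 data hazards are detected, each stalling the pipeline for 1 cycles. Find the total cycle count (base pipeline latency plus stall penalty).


Base cycles = 8 + 12 - 1 = 19
Total stalls = 11 * 1 = 11
Total = 19 + 11 = 30

30


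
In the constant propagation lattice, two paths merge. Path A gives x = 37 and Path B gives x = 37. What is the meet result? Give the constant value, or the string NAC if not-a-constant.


Meet operation: if both paths give the same constant, result is that constant; if they differ, result is NAC (not-a-constant).
Path A: 37, Path B: 37 -> equal
Result: constant -> 37

37


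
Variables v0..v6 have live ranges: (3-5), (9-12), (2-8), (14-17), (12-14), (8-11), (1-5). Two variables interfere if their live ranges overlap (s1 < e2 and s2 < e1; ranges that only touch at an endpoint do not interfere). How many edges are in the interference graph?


Check all pairs for overlapping intervals.
Two intervals (s1,e1) and (s2,e2) overlap if s1 < e2 and s2 < e1.
v0 (3-5) vs v1..v6: overlaps v2, v6 -> 2
v1 (9-12) vs v2..v6: overlaps v5 -> 1
v2 (2-8) vs v3..v6: overlaps v6 -> 1
v3 (14-17) vs v4..v6: overlaps none -> 0
v4 (12-14) vs v5..v6: overlaps none -> 0
v5 (8-11) vs v6: overlaps none -> 0
Total overlapping pairs = 2 + 1 + 1 + 0 + 0 + 0 = 4

4


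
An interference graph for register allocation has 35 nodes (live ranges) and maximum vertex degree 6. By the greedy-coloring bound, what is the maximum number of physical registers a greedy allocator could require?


Greedy coloring never needs more than (max_degree + 1) colors: when coloring a vertex, at most max_degree neighbors are already colored.
Upper bound = 6 + 1 = 7

7


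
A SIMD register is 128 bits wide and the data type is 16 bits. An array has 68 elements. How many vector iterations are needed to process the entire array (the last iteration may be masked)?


Width = 128 / 16 = 8 elements per vector op
Iterations = ceil(68 / 8) = 9

9


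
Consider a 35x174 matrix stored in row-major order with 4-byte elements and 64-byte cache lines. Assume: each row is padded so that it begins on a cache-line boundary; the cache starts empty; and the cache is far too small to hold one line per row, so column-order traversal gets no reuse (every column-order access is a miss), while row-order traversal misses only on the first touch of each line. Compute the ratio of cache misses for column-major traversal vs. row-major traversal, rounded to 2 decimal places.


Each row occupies 174 * 4 = 696 bytes and starts on a line boundary, so it spans ceil(696 / 64) = 11 cache lines.
Row-major traversal misses (one per line touched): 35 * ceil(174 * 4 / 64) = 385
Column-major traversal misses (no reuse, every access misses): 35 * 174 = 6090
Ratio = 6090 / 385 = 15.82

15.82


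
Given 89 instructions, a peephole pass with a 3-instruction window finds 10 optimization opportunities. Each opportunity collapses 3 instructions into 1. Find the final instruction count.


Each match removes 2 instructions.
Total removed = 10 * 2 = 20
Remaining = 89 - 20 = 69

69


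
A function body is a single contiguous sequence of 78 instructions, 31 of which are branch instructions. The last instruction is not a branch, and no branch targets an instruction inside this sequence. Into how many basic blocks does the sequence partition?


With no in-sequence branch targets, the leaders are the first instruction plus the instruction after each branch.
Number of basic blocks = branches + 1
= 31 + 1 = 32

32


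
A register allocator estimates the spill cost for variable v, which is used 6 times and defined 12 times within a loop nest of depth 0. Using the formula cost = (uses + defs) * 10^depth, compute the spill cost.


uses + defs = 6 + 12 = 18
10^0 = 1
Spill cost = 18 * 1 = 18

18


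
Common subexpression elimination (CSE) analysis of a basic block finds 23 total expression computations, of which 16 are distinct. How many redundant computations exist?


CSE count = total expressions - unique expressions
= 23 - 16 = 7

7


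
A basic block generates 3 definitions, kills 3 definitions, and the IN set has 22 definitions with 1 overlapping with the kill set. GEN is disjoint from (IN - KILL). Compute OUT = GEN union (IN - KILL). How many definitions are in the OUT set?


IN - KILL: 22 - 1 = 21 surviving definitions
OUT = GEN + surviving = 3 + 21 = 24

24


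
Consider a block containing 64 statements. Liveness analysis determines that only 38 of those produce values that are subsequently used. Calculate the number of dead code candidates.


Dead code = total statements - live definitions
= 64 - 38 = 26

26


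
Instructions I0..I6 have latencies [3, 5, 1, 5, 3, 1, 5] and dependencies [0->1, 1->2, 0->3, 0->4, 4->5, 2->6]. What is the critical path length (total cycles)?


Compute longest path through dependency graph: dist(Ik) = max over predecessors of dist + latency(Ik).
dist(I0) = latency 3 = 3
dist(I1) = dist(I0) + 5 = 3 + 5 = 8
dist(I2) = dist(I1) + 1 = 8 + 1 = 9
dist(I3) = dist(I0) + 5 = 3 + 5 = 8
dist(I4) = dist(I0) + 3 = 3 + 3 = 6
dist(I5) = dist(I4) + 1 = 6 + 1 = 7
dist(I6) = dist(I2) + 5 = 9 + 5 = 14
Critical path = max dist = 14

14


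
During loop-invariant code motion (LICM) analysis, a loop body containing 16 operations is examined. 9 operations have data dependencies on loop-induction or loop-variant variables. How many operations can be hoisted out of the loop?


Invariant candidates = total - loop-dependent
= 16 - 9 = 7

7


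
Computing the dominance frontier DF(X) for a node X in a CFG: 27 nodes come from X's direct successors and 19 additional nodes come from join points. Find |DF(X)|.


DF(X) = direct successor contributions + join point contributions
= 27 + 19 = 46

46


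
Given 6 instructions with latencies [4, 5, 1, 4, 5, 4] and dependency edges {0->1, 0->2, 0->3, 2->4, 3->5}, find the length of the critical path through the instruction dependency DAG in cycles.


Compute longest path through dependency graph: dist(Ik) = max over predecessors of dist + latency(Ik).
dist(I0) = latency 4 = 4
dist(I1) = dist(I0) + 5 = 4 + 5 = 9
dist(I2) = dist(I0) + 1 = 4 + 1 = 5
dist(I3) = dist(I0) + 4 = 4 + 4 = 8
dist(I4) = dist(I2) + 5 = 5 + 5 = 10
dist(I5) = dist(I3) + 4 = 8 + 4 = 12
Critical path = max dist = 12

12


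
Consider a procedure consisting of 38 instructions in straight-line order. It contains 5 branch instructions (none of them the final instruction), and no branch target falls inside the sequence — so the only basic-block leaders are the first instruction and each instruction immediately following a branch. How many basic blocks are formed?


With no in-sequence branch targets, the leaders are the first instruction plus the instruction after each branch.
Number of basic blocks = branches + 1
= 5 + 1 = 6

6


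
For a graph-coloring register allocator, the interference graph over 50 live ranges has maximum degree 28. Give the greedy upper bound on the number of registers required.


Greedy coloring never needs more than (max_degree + 1) colors: when coloring a vertex, at most max_degree neighbors are already colored.
Upper bound = 28 + 1 = 29

29


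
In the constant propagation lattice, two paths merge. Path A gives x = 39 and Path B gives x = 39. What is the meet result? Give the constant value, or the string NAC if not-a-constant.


Meet operation: if both paths give the same constant, result is that constant; if they differ, result is NAC (not-a-constant).
Path A: 39, Path B: 39 -> equal
Result: constant -> 39

39


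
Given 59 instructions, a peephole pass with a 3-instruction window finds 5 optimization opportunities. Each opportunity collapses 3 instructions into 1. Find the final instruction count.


Each match removes 2 instructions.
Total removed = 5 * 2 = 10
Remaining = 59 - 10 = 49

49


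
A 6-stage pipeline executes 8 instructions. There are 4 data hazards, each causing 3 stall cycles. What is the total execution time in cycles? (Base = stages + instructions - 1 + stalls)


Base cycles = 6 + 8 - 1 = 13
Total stalls = 4 * 3 = 12
Total = 13 + 12 = 25

25


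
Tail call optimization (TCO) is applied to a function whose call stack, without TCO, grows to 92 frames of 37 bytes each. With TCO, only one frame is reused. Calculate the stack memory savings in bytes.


Without TCO: 92 * 37 = 3404 bytes
With TCO: reuse 1 frame = 37 bytes
Savings = 3404 - 37 = 3367

3367


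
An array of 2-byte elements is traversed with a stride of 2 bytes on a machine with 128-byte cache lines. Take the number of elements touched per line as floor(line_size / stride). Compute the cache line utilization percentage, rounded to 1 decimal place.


Elements per cache line = floor(128 / 2) = 64
Bytes used = 64 * 2 = 128
Utilization = 128 / 128 * 100 = 100.0%

100.0


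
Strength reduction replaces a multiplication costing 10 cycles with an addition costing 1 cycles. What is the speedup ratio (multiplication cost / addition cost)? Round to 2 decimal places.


Ratio = mult_cost / add_cost = 10 / 1 = 10.0

10.0


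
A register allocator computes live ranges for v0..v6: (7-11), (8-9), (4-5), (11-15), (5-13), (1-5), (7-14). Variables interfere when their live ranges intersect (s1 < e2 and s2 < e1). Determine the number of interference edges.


Check all pairs for overlapping intervals.
Two intervals (s1,e1) and (s2,e2) overlap if s1 < e2 and s2 < e1.
v0 (7-11) vs v1..v6: overlaps v1, v4, v6 -> 3
v1 (8-9) vs v2..v6: overlaps v4, v6 -> 2
v2 (4-5) vs v3..v6: overlaps v5 -> 1
v3 (11-15) vs v4..v6: overlaps v4, v6 -> 2
v4 (5-13) vs v5..v6: overlaps v6 -> 1
v5 (1-5) vs v6: overlaps none -> 0
Total overlapping pairs = 3 + 2 + 1 + 2 + 1 + 0 = 9

9


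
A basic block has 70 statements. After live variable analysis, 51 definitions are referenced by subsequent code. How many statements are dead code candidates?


Dead code = total statements - live definitions
= 70 - 51 = 19

19


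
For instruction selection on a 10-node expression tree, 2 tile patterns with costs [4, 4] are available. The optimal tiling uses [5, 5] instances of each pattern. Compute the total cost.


Total cost = sum(count_i * cost_i)
= 5*4 + 5*4
= 40

40


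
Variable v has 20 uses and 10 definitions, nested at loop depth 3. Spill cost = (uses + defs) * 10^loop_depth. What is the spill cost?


uses + defs = 20 + 10 = 30
10^3 = 1000
Spill cost = 30 * 1000 = 30000

30000


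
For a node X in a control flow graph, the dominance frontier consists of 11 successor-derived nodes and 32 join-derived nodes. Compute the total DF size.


DF(X) = direct successor contributions + join point contributions
= 11 + 32 = 43

43


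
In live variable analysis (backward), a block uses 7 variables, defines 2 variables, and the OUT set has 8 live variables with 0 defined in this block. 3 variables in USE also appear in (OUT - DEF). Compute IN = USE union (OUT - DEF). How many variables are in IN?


OUT - DEF: 8 - 0 = 8
|IN| = |USE| + |OUT - DEF| - |USE ∩ (OUT - DEF)| = 7 + 8 - 3 = 12

12


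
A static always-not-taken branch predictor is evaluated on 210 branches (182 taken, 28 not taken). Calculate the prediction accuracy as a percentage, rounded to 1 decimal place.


Predictor: always-not-taken
Correct predictions = 28
Accuracy = 28 / 210 * 100 = 13.3%

13.3


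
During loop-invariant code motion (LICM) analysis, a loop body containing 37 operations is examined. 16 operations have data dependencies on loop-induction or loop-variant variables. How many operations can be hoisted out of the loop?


Invariant candidates = total - loop-dependent
= 37 - 16 = 21

21


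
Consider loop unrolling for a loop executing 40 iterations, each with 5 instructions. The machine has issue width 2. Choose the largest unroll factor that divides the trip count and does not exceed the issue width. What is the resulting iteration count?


Largest divisor of 40 <= 2 is 2
New iterations = 40 / 2 = 20

20


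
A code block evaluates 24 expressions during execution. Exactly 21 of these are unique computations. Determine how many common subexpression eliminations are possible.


CSE count = total expressions - unique expressions
= 24 - 21 = 3

3


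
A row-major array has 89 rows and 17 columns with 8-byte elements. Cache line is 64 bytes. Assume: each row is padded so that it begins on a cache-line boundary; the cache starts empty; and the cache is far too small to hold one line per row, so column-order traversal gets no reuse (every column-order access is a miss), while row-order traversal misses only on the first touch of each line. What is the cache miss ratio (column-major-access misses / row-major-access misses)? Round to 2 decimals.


Each row occupies 17 * 8 = 136 bytes and starts on a line boundary, so it spans ceil(136 / 64) = 3 cache lines.
Row-major traversal misses (one per line touched): 89 * ceil(17 * 8 / 64) = 267
Column-major traversal misses (no reuse, every access misses): 89 * 17 = 1513
Ratio = 1513 / 267 = 5.67

5.67


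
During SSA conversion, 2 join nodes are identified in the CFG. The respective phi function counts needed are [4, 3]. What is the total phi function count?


Total phi functions = sum of phi functions at each join node
= 4 + 3 = 7

7


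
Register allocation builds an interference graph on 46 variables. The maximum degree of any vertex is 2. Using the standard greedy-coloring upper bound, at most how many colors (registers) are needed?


Greedy coloring never needs more than (max_degree + 1) colors: when coloring a vertex, at most max_degree neighbors are already colored.
Upper bound = 2 + 1 = 3

3


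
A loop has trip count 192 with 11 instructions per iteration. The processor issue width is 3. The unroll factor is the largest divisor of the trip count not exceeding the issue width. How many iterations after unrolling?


Largest divisor of 192 <= 3 is 3
New iterations = 192 / 3 = 64

64


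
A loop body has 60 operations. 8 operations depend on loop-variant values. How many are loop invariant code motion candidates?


Invariant candidates = total - loop-dependent
= 60 - 8 = 52

52


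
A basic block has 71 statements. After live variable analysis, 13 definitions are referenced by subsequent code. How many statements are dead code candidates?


Dead code = total statements - live definitions
= 71 - 13 = 58

58


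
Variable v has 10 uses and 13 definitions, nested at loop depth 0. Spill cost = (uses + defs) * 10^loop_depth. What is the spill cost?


uses + defs = 10 + 13 = 23
10^0 = 1
Spill cost = 23 * 1 = 23

23


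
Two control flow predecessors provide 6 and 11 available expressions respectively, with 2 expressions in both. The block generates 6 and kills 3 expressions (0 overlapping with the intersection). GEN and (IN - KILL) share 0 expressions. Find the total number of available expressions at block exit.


IN = intersection of predecessors = 2
IN - KILL = 2 - 0 = 2
|OUT| = |GEN| + |IN - KILL| - |GEN ∩ (IN - KILL)| = 6 + 2 - 0 = 8

8


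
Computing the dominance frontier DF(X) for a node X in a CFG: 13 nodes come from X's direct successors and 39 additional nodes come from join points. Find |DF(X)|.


DF(X) = direct successor contributions + join point contributions
= 13 + 39 = 52

52


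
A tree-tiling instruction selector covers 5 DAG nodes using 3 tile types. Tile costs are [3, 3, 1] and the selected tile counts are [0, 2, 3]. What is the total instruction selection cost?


Total cost = sum(count_i * cost_i)
= 0*3 + 2*3 + 3*1
= 9

9


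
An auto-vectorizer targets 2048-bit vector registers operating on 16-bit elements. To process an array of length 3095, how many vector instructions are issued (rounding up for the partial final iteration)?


Width = 2048 / 16 = 128 elements per vector op
Iterations = ceil(3095 / 128) = 25

25


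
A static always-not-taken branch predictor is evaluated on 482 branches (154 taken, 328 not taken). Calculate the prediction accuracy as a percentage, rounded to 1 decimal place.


Predictor: always-not-taken
Correct predictions = 328
Accuracy = 328 / 482 * 100 = 68.0%

68.0


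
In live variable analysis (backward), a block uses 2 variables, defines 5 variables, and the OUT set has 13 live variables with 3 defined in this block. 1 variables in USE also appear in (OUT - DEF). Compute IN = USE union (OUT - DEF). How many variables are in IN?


OUT - DEF: 13 - 3 = 10
|IN| = |USE| + |OUT - DEF| - |USE ∩ (OUT - DEF)| = 2 + 10 - 1 = 11

11


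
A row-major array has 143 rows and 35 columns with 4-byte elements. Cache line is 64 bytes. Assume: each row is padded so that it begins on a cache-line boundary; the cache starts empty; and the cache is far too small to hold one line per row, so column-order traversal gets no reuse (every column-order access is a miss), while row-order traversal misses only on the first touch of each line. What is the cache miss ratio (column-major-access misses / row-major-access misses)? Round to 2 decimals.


Each row occupies 35 * 4 = 140 bytes and starts on a line boundary, so it spans ceil(140 / 64) = 3 cache lines.
Row-major traversal misses (one per line touched): 143 * ceil(35 * 4 / 64) = 429
Column-major traversal misses (no reuse, every access misses): 143 * 35 = 5005
Ratio = 5005 / 429 = 11.67

11.67


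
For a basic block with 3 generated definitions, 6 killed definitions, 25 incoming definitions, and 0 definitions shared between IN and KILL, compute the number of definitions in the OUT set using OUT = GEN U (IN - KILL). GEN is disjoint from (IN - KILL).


IN - KILL: 25 - 0 = 25 surviving definitions
OUT = GEN + surviving = 3 + 25 = 28

28


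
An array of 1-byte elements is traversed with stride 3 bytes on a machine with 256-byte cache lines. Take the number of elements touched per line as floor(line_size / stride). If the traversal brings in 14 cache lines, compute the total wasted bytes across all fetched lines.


Elements per line = floor(256 / 3) = 85
Bytes used per line = 85 * 1 = 85
Wasted per line = 256 - 85 = 171
Total wasted = 171 * 14 = 2394

2394


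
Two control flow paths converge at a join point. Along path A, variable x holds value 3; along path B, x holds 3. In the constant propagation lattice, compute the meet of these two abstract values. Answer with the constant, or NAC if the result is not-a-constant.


Meet operation: if both paths give the same constant, result is that constant; if they differ, result is NAC (not-a-constant).
Path A: 3, Path B: 3 -> equal
Result: constant -> 3

3


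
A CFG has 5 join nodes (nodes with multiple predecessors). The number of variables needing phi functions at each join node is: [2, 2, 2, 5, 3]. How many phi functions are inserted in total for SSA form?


Total phi functions = sum of phi functions at each join node
= 2 + 2 + 2 + 5 + 3 = 14

14


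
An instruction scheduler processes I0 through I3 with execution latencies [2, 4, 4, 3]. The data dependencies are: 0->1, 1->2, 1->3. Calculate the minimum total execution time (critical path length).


Compute longest path through dependency graph: dist(Ik) = max over predecessors of dist + latency(Ik).
dist(I0) = latency 2 = 2
dist(I1) = dist(I0) + 4 = 2 + 4 = 6
dist(I2) = dist(I1) + 4 = 6 + 4 = 10
dist(I3) = dist(I1) + 3 = 6 + 3 = 9
Critical path = max dist = 10

10


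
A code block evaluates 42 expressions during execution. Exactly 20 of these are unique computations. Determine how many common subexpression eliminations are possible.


CSE count = total expressions - unique expressions
= 42 - 20 = 22

22


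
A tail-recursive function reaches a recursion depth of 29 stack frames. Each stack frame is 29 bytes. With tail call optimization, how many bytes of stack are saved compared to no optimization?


Without TCO: 29 * 29 = 841 bytes
With TCO: reuse 1 frame = 29 bytes
Savings = 841 - 29 = 812

812


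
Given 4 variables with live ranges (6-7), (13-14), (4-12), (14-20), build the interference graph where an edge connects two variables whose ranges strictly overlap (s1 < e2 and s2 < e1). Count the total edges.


Check all pairs for overlapping intervals.
Two intervals (s1,e1) and (s2,e2) overlap if s1 < e2 and s2 < e1.
v0 (6-7) vs v1..v3: overlaps v2 -> 1
v1 (13-14) vs v2..v3: overlaps none -> 0
v2 (4-12) vs v3: overlaps none -> 0
Total overlapping pairs = 1 + 0 + 0 = 1

1


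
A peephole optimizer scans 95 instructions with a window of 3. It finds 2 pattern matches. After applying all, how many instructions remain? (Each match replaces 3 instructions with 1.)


Each match removes 2 instructions.
Total removed = 2 * 2 = 4
Remaining = 95 - 4 = 91

91


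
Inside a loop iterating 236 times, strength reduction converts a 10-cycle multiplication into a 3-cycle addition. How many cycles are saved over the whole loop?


Per-iteration saving = 10 - 3 = 7
Total saved = 236 * 7 = 1652

1652


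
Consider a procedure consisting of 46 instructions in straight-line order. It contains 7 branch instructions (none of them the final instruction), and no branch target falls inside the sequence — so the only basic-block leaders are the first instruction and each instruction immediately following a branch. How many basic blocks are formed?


With no in-sequence branch targets, the leaders are the first instruction plus the instruction after each branch.
Number of basic blocks = branches + 1
= 7 + 1 = 8

8


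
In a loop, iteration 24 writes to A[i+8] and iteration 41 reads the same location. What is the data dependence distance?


Distance = read iteration - write iteration
= 41 - 24 = 17

17


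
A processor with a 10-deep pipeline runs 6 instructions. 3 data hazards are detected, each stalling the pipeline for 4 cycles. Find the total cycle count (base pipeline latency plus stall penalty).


Base cycles = 10 + 6 - 1 = 15
Total stalls = 3 * 4 = 12
Total = 15 + 12 = 27

27


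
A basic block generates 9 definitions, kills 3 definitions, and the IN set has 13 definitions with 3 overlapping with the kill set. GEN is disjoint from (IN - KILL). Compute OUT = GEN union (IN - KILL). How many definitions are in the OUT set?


IN - KILL: 13 - 3 = 10 surviving definitions
OUT = GEN + surviving = 9 + 10 = 19

19


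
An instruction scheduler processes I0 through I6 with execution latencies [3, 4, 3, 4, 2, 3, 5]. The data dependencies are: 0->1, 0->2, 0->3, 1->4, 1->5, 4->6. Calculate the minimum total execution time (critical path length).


Compute longest path through dependency graph: dist(Ik) = max over predecessors of dist + latency(Ik).
dist(I0) = latency 3 = 3
dist(I1) = dist(I0) + 4 = 3 + 4 = 7
dist(I2) = dist(I0) + 3 = 3 + 3 = 6
dist(I3) = dist(I0) + 4 = 3 + 4 = 7
dist(I4) = dist(I1) + 2 = 7 + 2 = 9
dist(I5) = dist(I1) + 3 = 7 + 3 = 10
dist(I6) = dist(I4) + 5 = 9 + 5 = 14
Critical path = max dist = 14

14


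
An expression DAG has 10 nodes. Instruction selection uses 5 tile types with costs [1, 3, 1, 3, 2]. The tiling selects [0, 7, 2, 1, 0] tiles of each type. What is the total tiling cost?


Total cost = sum(count_i * cost_i)
= 0*1 + 7*3 + 2*1 + 1*3 + 0*2
= 26

26


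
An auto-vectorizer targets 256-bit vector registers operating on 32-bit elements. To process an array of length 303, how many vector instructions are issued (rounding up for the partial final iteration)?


Width = 256 / 32 = 8 elements per vector op
Iterations = ceil(303 / 8) = 38

38


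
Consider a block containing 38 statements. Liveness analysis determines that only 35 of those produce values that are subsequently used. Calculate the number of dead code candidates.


Dead code = total statements - live definitions
= 38 - 35 = 3

3


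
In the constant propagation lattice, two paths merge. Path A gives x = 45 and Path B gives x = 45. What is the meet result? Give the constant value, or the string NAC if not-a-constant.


Meet operation: if both paths give the same constant, result is that constant; if they differ, result is NAC (not-a-constant).
Path A: 45, Path B: 45 -> equal
Result: constant -> 45

45


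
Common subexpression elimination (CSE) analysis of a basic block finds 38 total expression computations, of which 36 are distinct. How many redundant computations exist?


CSE count = total expressions - unique expressions
= 38 - 36 = 2

2


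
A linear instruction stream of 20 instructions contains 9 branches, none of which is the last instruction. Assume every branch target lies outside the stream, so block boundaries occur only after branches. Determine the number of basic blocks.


With no in-sequence branch targets, the leaders are the first instruction plus the instruction after each branch.
Number of basic blocks = branches + 1
= 9 + 1 = 10

10


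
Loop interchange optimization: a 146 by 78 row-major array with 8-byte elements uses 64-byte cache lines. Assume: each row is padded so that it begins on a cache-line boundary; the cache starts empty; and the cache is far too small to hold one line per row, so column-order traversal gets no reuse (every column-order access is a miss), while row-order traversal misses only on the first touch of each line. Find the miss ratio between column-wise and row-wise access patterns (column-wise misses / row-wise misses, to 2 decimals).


Each row occupies 78 * 8 = 624 bytes and starts on a line boundary, so it spans ceil(624 / 64) = 10 cache lines.
Row-major traversal misses (one per line touched): 146 * ceil(78 * 8 / 64) = 1460
Column-major traversal misses (no reuse, every access misses): 146 * 78 = 11388
Ratio = 11388 / 1460 = 7.8

7.8


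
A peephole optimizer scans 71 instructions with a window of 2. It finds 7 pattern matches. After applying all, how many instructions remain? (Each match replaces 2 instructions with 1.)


Each match removes 1 instructions.
Total removed = 7 * 1 = 7
Remaining = 71 - 7 = 64

64


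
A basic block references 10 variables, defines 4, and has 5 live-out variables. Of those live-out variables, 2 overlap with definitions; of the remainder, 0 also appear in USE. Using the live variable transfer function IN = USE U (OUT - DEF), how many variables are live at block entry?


OUT - DEF: 5 - 2 = 3
|IN| = |USE| + |OUT - DEF| - |USE ∩ (OUT - DEF)| = 10 + 3 - 0 = 13

13


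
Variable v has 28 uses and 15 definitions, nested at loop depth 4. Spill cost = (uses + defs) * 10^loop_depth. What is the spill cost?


uses + defs = 28 + 15 = 43
10^4 = 10000
Spill cost = 43 * 10000 = 430000

430000


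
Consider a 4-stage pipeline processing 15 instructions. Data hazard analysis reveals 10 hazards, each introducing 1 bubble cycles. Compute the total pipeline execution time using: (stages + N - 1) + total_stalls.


Base cycles = 4 + 15 - 1 = 18
Total stalls = 10 * 1 = 10
Total = 18 + 10 = 28

28


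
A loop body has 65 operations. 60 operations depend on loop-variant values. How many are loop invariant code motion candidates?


Invariant candidates = total - loop-dependent
= 65 - 60 = 5

5


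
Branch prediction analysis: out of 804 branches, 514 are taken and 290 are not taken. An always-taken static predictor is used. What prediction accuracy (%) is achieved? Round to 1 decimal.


Predictor: always-taken
Correct predictions = 514
Accuracy = 514 / 804 * 100 = 63.9%

63.9


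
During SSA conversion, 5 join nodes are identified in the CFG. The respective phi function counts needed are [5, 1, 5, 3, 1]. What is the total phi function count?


Total phi functions = sum of phi functions at each join node
= 5 + 1 + 5 + 3 + 1 = 15

15


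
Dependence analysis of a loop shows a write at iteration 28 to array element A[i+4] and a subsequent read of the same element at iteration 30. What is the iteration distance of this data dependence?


Distance = read iteration - write iteration
= 30 - 28 = 2

2


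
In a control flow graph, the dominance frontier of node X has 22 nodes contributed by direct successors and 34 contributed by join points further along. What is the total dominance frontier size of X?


DF(X) = direct successor contributions + join point contributions
= 22 + 34 = 56

56


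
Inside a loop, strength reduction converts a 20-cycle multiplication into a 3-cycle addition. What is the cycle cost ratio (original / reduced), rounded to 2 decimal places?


Ratio = mult_cost / add_cost = 20 / 3 = 6.67

6.67


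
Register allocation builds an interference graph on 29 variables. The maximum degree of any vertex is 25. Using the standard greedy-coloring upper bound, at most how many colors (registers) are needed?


Greedy coloring never needs more than (max_degree + 1) colors: when coloring a vertex, at most max_degree neighbors are already colored.
Upper bound = 25 + 1 = 26

26


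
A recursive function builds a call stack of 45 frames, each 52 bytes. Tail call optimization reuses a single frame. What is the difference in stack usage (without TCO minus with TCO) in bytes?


Without TCO: 45 * 52 = 2340 bytes
With TCO: reuse 1 frame = 52 bytes
Savings = 2340 - 52 = 2288

2288


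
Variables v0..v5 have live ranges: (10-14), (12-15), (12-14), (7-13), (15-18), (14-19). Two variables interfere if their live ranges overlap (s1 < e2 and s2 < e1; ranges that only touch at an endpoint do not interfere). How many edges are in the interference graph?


Check all pairs for overlapping intervals.
Two intervals (s1,e1) and (s2,e2) overlap if s1 < e2 and s2 < e1.
v0 (10-14) vs v1..v5: overlaps v1, v2, v3 -> 3
v1 (12-15) vs v2..v5: overlaps v2, v3, v5 -> 3
v2 (12-14) vs v3..v5: overlaps v3 -> 1
v3 (7-13) vs v4..v5: overlaps none -> 0
v4 (15-18) vs v5: overlaps v5 -> 1
Total overlapping pairs = 3 + 3 + 1 + 0 + 1 = 8

8


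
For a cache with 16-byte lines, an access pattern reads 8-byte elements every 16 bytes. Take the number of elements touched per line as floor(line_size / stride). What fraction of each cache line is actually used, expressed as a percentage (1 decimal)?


Elements per cache line = floor(16 / 16) = 1
Bytes used = 1 * 8 = 8
Utilization = 8 / 16 * 100 = 50.0%

50.0


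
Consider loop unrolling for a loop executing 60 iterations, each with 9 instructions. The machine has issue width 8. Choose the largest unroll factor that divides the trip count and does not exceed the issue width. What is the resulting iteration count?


Largest divisor of 60 <= 8 is 6
New iterations = 60 / 6 = 10

10


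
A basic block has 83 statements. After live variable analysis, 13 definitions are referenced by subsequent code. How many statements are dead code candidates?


Dead code = total statements - live definitions
= 83 - 13 = 70

70


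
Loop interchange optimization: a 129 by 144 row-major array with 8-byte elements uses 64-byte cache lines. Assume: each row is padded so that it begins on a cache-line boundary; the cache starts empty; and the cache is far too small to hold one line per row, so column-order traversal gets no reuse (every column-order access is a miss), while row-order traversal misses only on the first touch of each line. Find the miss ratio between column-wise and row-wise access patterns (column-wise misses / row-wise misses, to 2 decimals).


Each row occupies 144 * 8 = 1152 bytes and starts on a line boundary, so it spans ceil(1152 / 64) = 18 cache lines.
Row-major traversal misses (one per line touched): 129 * ceil(144 * 8 / 64) = 2322
Column-major traversal misses (no reuse, every access misses): 129 * 144 = 18576
Ratio = 18576 / 2322 = 8.0

8.0


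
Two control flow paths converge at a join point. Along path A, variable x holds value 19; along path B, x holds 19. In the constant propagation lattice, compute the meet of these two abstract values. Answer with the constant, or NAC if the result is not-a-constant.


Meet operation: if both paths give the same constant, result is that constant; if they differ, result is NAC (not-a-constant).
Path A: 19, Path B: 19 -> equal
Result: constant -> 19

19


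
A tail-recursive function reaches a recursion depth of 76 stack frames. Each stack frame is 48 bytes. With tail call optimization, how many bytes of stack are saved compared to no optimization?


Without TCO: 76 * 48 = 3648 bytes
With TCO: reuse 1 frame = 48 bytes
Savings = 3648 - 48 = 3600

3600


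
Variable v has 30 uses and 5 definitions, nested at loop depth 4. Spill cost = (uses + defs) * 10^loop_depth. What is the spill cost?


uses + defs = 30 + 5 = 35
10^4 = 10000
Spill cost = 35 * 10000 = 350000

350000


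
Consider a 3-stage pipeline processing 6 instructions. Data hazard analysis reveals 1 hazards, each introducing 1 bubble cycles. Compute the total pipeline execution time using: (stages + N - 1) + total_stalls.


Base cycles = 3 + 6 - 1 = 8
Total stalls = 1 * 1 = 1
Total = 8 + 1 = 9

9


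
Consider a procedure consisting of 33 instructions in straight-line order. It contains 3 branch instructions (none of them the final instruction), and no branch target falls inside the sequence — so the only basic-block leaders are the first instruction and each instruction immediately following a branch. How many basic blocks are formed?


With no in-sequence branch targets, the leaders are the first instruction plus the instruction after each branch.
Number of basic blocks = branches + 1
= 3 + 1 = 4

4


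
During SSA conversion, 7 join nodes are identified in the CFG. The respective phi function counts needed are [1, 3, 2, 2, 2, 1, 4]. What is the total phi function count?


Total phi functions = sum of phi functions at each join node
= 1 + 3 + 2 + 2 + 2 + 1 + 4 = 15

15


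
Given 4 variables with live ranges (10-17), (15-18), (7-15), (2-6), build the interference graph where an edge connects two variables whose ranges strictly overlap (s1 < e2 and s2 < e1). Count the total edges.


Check all pairs for overlapping intervals.
Two intervals (s1,e1) and (s2,e2) overlap if s1 < e2 and s2 < e1.
v0 (10-17) vs v1..v3: overlaps v1, v2 -> 2
v1 (15-18) vs v2..v3: overlaps none -> 0
v2 (7-15) vs v3: overlaps none -> 0
Total overlapping pairs = 2 + 0 + 0 = 2

2


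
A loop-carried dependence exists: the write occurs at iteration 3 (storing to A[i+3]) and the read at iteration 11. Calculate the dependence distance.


Distance = read iteration - write iteration
= 11 - 3 = 8

8


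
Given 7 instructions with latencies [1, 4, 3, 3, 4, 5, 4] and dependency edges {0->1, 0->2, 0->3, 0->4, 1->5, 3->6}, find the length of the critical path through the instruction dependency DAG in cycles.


Compute longest path through dependency graph: dist(Ik) = max over predecessors of dist + latency(Ik).
dist(I0) = latency 1 = 1
dist(I1) = dist(I0) + 4 = 1 + 4 = 5
dist(I2) = dist(I0) + 3 = 1 + 3 = 4
dist(I3) = dist(I0) + 3 = 1 + 3 = 4
dist(I4) = dist(I0) + 4 = 1 + 4 = 5
dist(I5) = dist(I1) + 5 = 5 + 5 = 10
dist(I6) = dist(I3) + 4 = 4 + 4 = 8
Critical path = max dist = 10

10


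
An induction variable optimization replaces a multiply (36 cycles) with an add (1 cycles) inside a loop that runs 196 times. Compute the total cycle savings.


Per-iteration saving = 36 - 1 = 35
Total saved = 196 * 35 = 6860

6860


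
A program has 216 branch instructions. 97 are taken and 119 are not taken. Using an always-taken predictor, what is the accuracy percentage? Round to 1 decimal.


Predictor: always-taken
Correct predictions = 97
Accuracy = 97 / 216 * 100 = 44.9%

44.9


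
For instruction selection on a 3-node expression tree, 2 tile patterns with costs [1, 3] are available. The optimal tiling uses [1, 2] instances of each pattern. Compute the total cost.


Total cost = sum(count_i * cost_i)
= 1*1 + 2*3
= 7

7


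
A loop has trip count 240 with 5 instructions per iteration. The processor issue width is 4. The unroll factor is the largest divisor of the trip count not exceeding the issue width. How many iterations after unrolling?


Largest divisor of 240 <= 4 is 4
New iterations = 240 / 4 = 60

60
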